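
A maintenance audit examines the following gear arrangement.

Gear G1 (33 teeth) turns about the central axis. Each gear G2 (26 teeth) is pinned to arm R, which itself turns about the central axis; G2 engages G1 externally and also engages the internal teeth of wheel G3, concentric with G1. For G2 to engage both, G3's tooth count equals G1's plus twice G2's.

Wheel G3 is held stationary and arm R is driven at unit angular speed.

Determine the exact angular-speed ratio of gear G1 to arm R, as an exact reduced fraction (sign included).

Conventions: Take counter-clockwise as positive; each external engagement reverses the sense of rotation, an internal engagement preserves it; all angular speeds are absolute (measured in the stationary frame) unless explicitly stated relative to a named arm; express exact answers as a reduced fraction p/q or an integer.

118/33

recognized (axles ride arm R): planetary set, 33/26/85 teeth
ring teeth: 33 + 2·26 = 85
33(ω_sun−ω_arm) = −85(ω_ring−ω_arm),  ω_ring = 0, ω_arm = 1
ω_sun = 1 − (85/33)(0−1) = 118/33
ω_out/ω_in = 118/33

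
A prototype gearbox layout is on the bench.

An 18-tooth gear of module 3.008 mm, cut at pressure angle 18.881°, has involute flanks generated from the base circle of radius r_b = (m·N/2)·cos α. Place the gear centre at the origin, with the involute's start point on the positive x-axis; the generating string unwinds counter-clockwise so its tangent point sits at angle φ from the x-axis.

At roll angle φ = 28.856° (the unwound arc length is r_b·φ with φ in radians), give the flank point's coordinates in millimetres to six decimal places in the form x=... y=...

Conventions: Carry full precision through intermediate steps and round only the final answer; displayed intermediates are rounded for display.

x=28.660821 y=1.063318

topology: single-mesh involute geometry — m = 3.008, N = 18
pitch radius r_p = m·N/2 = 3.008·18/2 = 27.072000
base radius r_b = r_p·cos α = 27.072000·cos 18.881° = 25.615329
roll angle φ = 28.856° = 0.50363221 rad
x = r_b·(cos φ + φ·sin φ) = 28.660821
y = r_b·(sin φ − φ·cos φ) = 1.063318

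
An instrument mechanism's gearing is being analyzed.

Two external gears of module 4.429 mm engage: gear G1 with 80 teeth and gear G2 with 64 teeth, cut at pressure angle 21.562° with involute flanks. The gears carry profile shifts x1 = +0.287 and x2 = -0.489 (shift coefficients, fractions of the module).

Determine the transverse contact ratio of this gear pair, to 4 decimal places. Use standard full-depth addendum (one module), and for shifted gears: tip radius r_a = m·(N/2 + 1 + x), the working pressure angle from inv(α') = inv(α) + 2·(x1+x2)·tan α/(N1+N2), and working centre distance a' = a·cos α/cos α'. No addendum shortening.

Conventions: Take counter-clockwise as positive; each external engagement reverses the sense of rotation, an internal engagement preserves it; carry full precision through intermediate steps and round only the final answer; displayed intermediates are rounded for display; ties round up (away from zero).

1.7438

single-mesh involute tooth geometry (80T engaging 64T at module 4.429)
base radii: r_b1 = 164.762420, r_b2 = 131.809936
tip radii: r_a1 = 182.860123, r_a2 = 143.991219
inv(α') = inv(21.562°) + 2·(+0.287-0.489)·tan α/(80+64) = 0.01772448  ⇒  α' = 21.14647°
a' = a·cos α / cos α' = 318.8880·cos 21.562°/cos 21.14647° = 317.985082
action lengths: √(r_a1²−r_b1²) = 79.316894, √(r_a2²−r_b2²) = 57.962160
base pitch p_b = π·m·cos α = 12.940410
CR = (79.316894 + 57.962160 − 317.985082·sin 21.14647°)/12.940410 = 1.743750
contact ratio ≈ 1.7438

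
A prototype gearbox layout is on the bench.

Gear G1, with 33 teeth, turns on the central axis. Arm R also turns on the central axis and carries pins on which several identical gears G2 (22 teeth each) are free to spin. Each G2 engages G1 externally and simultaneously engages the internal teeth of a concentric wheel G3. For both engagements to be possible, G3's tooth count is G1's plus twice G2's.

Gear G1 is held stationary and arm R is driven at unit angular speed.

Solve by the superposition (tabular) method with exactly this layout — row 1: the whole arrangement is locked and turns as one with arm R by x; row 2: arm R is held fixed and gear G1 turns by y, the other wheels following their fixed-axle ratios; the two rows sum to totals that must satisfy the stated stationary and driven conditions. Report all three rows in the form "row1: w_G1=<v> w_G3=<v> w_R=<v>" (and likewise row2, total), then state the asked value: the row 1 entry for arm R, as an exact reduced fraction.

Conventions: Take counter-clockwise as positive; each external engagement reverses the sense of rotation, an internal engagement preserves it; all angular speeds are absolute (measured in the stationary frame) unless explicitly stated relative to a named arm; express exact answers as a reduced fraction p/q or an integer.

class = planetary set [G3 = 33+2·22 = 77; Willis about the carrier]
superposition row 1 [locked train]: every member turns x
superposition row 2 [arm held]: sun y, ring −(33/77)·y, arm 0
boundary: total ω_sun = x + y = 0 and total ω_arm = x = 1  ⇒  y = -1, x = 1
row 2 ring = −(33/77)·(-1) = 3/7
totals (row 1 + row 2): sun 1 + (-1) = 0, ring 1 + 3/7 = 10/7, arm 1 + 0 = 1
asked cell (row1, arm) = 1

row1: w_G1=1 w_G3=1 w_R=1
row2: w_G1=-1 w_G3=3/7 w_R=0
total: w_G1=0 w_G3=10/7 w_R=1
asked value: 1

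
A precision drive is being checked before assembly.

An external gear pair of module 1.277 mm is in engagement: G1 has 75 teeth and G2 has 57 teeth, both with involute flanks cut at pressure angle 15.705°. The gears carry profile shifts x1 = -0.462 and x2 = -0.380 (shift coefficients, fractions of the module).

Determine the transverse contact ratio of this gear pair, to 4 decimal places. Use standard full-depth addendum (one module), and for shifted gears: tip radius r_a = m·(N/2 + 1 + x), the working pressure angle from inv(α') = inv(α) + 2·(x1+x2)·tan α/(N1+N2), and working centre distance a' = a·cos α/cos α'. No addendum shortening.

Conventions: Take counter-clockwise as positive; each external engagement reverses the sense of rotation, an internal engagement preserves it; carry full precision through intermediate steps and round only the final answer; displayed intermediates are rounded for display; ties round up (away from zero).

class = single-mesh tooth geometry [involute pair 75T × 57T, m = 1.277]
base radii: r_b1 = 46.099770, r_b2 = 35.035825
tip radii: r_a1 = 48.574526, r_a2 = 37.186240
inv(α') = inv(15.705°) + 2·(-0.462-0.380)·tan α/(75+57) = 0.00349033  ⇒  α' = 12.45534°
a' = a·cos α / cos α' = 84.2820·cos 15.705°/cos 12.45534° = 83.091193
action lengths: √(r_a1²−r_b1²) = 15.306723, √(r_a2²−r_b2²) = 12.462239
base pitch p_b = π·m·cos α = 3.862045
CR = (15.306723 + 12.462239 − 83.091193·sin 12.45534°)/3.862045 = 2.549939
contact ratio ≈ 2.5499

2.5499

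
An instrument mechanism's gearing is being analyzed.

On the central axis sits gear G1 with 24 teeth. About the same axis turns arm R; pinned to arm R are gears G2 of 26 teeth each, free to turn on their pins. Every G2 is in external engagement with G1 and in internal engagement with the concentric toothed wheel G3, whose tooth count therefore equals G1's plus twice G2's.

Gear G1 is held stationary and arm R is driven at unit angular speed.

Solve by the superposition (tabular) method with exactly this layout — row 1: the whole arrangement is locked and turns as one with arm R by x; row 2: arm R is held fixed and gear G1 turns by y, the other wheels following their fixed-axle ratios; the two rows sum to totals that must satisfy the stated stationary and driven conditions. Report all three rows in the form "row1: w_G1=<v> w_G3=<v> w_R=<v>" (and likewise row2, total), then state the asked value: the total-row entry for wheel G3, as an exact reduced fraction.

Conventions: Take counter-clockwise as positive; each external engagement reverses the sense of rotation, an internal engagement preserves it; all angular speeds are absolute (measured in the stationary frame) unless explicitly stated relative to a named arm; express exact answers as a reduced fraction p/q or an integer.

class = planetary set [G3 = 24+2·26 = 76; Willis about the carrier]
row 1 — lock + rotate with arm: ω_sun = ω_ring = ω_arm = x
row 2 (arm held, sun turns y): ω_ring = −(24/76)·y, ω_arm = 0
boundary: total ω_sun = x + y = 0 and total ω_arm = x = 1  ⇒  y = -1, x = 1
row 2 ring = −(24/76)·(-1) = 6/19
totals (row 1 + row 2): sun 1 + (-1) = 0, ring 1 + 6/19 = 25/19, arm 1 + 0 = 1
asked cell (total, ring) = 25/19

row1: w_G1=1 w_G3=1 w_R=1
row2: w_G1=-1 w_G3=6/19 w_R=0
total: w_G1=0 w_G3=25/19 w_R=1
asked value: 25/19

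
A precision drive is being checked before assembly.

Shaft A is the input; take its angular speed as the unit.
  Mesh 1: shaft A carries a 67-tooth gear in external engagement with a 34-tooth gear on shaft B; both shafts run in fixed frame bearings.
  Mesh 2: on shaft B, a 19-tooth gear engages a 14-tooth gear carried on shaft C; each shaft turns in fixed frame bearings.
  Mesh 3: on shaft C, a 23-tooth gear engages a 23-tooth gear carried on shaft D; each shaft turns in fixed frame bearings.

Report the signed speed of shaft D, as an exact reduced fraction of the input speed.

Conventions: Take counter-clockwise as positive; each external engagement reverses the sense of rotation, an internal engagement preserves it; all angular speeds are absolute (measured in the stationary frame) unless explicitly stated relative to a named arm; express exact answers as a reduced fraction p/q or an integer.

-1273/476

3-mesh fixed-axis compound train (all bearings frame-fixed)
mesh 1 [67T→34T]: |ω|/ω_in = 1×67/34 = 67/34, sense flips to −
mesh 2 [19T→14T]: |ω|/ω_in = (67/34)×19/14 = 1273/476, sense flips to +
mesh 3 [23T→23T]: |ω|/ω_in = (1273/476)×23/23 = 1273/476, sense flips to −
signed output speed (× input speed) = -1273/476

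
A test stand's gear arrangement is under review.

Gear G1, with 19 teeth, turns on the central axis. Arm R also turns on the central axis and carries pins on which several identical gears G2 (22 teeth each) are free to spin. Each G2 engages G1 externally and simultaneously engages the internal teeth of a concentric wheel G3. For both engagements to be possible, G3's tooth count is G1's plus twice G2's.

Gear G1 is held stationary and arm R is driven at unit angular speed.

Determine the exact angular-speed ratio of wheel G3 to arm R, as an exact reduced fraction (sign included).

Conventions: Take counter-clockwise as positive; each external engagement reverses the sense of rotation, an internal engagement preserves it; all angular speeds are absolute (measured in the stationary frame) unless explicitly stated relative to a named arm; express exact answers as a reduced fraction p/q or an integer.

82/63

planetary set (19T centre, 22T on arm, 63T internal) — Willis relation
ring teeth: 19 + 2·22 = 63
19(ω_sun−ω_arm) = −63(ω_ring−ω_arm),  ω_sun = 0, ω_arm = 1
ω_ring = 1 − (19/63)(0−1) = 82/63
ω_out/ω_in = 82/63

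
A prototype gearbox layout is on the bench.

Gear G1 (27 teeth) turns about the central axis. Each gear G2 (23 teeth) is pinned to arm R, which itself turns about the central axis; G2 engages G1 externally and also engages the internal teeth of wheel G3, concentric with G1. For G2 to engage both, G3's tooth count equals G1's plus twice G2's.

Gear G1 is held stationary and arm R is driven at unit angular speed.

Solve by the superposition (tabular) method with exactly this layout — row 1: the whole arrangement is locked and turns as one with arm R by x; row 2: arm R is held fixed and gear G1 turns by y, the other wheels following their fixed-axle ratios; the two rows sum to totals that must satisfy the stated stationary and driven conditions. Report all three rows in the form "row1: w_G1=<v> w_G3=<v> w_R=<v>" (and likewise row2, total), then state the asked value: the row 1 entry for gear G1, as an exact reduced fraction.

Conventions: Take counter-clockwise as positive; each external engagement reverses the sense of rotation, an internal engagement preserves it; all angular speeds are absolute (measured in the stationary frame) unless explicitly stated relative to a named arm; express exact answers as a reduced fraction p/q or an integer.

planetary set (27T centre, 23T on arm, 73T internal) — Willis relation
row 1 (train locked, turned with arm): all members turn x
row 2: sun turns y, ring = −(27/73)·y, arm 0
boundary: total ω_sun = x + y = 0 and total ω_arm = x = 1  ⇒  y = -1, x = 1
row 2 ring = −(27/73)·(-1) = 27/73
totals (row 1 + row 2): sun 1 + (-1) = 0, ring 1 + 27/73 = 100/73, arm 1 + 0 = 1
asked cell (row1, sun) = 1

row1: w_G1=1 w_G3=1 w_R=1
row2: w_G1=-1 w_G3=27/73 w_R=0
total: w_G1=0 w_G3=100/73 w_R=1
asked value: 1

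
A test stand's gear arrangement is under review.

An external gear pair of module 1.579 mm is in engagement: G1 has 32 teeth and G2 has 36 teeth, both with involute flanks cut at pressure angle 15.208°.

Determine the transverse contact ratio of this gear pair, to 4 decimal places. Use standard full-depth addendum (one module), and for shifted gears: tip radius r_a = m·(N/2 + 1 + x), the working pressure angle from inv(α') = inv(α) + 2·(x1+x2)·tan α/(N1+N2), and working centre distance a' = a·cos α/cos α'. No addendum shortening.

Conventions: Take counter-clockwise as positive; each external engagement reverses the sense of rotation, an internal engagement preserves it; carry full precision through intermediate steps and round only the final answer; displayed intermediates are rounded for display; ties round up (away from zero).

topology: single-mesh involute geometry — m = 1.579, 32T/36T pair
base radii: r_b1 = 24.379252, r_b2 = 27.426658
tip radii: r_a1 = 26.843000, r_a2 = 30.001000
no profile shift: α' = α, a' = a
action lengths: √(r_a1²−r_b1²) = 11.233821, √(r_a2²−r_b2²) = 12.158883
base pitch p_b = π·m·cos α = 4.786855
CR = (11.233821 + 12.158883 − 53.686000·sin 15.20800°)/4.786855 = 1.944822
contact ratio ≈ 1.9448

1.9448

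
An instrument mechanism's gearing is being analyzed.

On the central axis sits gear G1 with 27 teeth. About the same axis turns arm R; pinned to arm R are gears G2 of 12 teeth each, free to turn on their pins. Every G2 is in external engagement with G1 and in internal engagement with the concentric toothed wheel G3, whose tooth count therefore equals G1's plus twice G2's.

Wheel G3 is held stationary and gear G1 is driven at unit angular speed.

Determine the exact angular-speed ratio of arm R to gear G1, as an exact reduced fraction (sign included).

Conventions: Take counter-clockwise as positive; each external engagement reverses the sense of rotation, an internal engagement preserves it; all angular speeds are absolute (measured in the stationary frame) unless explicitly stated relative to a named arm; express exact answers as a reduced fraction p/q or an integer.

planetary set (27T centre, 12T on arm, 51T internal) — Willis relation
ring teeth: 27 + 2·12 = 51
27(ω_sun−ω_arm) = −51(ω_ring−ω_arm),  ω_ring = 0, ω_sun = 1
27(1−ω_arm) = −51(0−ω_arm)  ⇒  78·ω_arm = 27  ⇒  ω_arm = 9/26
ω_out/ω_in = 9/26

9/26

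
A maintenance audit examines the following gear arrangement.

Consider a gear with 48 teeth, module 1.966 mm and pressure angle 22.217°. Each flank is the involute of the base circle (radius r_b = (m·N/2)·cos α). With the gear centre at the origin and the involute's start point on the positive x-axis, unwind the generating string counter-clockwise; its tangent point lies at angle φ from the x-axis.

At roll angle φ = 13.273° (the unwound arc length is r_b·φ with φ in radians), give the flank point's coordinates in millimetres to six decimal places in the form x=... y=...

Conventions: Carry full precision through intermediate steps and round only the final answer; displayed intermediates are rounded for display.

topology: single-mesh involute geometry — m = 1.966, N = 48
pitch radius r_p = m·N/2 = 1.966·48/2 = 47.184000
base radius r_b = r_p·cos α = 47.184000·cos 22.217° = 43.680986
roll angle φ = 13.273° = 0.23165755 rad
x = r_b·(cos φ + φ·sin φ) = 44.837383
y = r_b·(sin φ − φ·cos φ) = 0.180044

x=44.837383 y=0.180044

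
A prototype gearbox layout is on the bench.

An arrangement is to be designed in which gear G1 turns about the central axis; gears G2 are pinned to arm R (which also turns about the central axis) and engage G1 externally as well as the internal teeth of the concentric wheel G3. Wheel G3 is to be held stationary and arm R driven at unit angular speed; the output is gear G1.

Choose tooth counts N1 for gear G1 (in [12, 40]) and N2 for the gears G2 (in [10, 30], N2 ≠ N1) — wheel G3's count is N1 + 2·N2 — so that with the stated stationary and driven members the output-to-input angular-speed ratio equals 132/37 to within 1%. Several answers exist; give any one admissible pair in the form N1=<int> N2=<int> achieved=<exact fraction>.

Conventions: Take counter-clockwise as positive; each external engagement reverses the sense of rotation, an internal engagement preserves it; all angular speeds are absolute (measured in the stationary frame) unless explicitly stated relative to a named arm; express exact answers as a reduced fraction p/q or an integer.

topology: planetary set — design target 132/37, arm = carrier (Willis)
Willis with ω_ring = 0: ω_sun/ω_arm = (N1+N3)/N1; set equal to 132/37  ⇒  N3/N1 = 132/37 − 1 = 95/37
N3 = N1 + 2·N2  ⇒  N2/N1 = (N3/N1 − 1)/2 = (95/37 − 1)/2 = 29/37
smallest multiple with N1 ≥ 12 and N2 ≥ 10: k = 1  ⇒  N1 = 1·37 = 37, N2 = 1·29 = 29 (N1 ≤ 40, N2 ≤ 30, N2 ≠ N1 ✓), N3 = 37 + 2·29 = 95
check: (N1+N3)/N1 with N1 = 37, N3 = 95 gives 132/37; |achieved − target| = 0 ≤ 33/925 ✓

N1=37 N2=29 achieved=132/37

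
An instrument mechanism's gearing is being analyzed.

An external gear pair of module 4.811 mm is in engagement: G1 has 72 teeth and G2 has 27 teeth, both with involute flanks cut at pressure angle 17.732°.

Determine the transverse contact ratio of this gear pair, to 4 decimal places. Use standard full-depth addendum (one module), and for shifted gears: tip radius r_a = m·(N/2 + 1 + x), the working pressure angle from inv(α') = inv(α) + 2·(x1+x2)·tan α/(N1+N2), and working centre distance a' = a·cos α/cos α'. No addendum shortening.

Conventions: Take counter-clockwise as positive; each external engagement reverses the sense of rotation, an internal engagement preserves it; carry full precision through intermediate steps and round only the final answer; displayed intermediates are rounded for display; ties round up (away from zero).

recognized (one external pair, fixed centres): single-mesh tooth geometry, m = 4.811, N1 = 72, N2 = 27
base radii: r_b1 = 164.967723, r_b2 = 61.862896
tip radii: r_a1 = 178.007000, r_a2 = 69.759500
no profile shift: α' = α, a' = a
action lengths: √(r_a1²−r_b1²) = 66.874079, √(r_a2²−r_b2²) = 32.239261
base pitch p_b = π·m·cos α = 14.396150
CR = (66.874079 + 32.239261 − 238.144500·sin 17.73200°)/14.396150 = 1.846524
contact ratio ≈ 1.8465

1.8465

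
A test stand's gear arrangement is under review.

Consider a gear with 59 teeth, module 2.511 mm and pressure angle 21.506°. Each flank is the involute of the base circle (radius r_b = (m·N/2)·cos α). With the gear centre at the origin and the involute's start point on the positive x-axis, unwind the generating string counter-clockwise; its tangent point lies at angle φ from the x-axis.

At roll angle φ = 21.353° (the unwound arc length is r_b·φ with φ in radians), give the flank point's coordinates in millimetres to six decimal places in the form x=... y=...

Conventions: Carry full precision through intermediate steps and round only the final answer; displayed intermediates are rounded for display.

recognized (one wheel, involute flank): single-mesh tooth geometry, m = 2.511, N = 59
pitch radius r_p = m·N/2 = 2.511·59/2 = 74.074500
base radius r_b = r_p·cos α = 74.074500·cos 21.506° = 68.917373
roll angle φ = 21.353° = 0.37268016 rad
x = r_b·(cos φ + φ·sin φ) = 73.538453
y = r_b·(sin φ − φ·cos φ) = 1.172661

x=73.538453 y=1.172661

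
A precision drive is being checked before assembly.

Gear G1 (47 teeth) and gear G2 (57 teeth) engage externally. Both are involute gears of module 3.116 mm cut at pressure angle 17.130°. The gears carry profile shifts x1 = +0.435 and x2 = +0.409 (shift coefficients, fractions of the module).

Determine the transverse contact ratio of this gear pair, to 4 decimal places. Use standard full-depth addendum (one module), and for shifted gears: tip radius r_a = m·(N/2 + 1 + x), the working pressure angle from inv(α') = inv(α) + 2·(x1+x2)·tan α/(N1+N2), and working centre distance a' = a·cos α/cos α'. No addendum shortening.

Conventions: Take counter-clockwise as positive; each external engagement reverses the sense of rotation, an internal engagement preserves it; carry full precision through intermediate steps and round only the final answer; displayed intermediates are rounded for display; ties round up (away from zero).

1.7968

single-mesh involute tooth geometry (47T engaging 57T at module 3.116)
base radii: r_b1 = 69.977616, r_b2 = 84.866470
tip radii: r_a1 = 77.697460, r_a2 = 93.196444
inv(α') = inv(17.130°) + 2·(+0.435+0.409)·tan α/(47+57) = 0.01424106  ⇒  α' = 19.70852°
a' = a·cos α / cos α' = 162.0320·cos 17.130°/cos 19.70852° = 164.479215
action lengths: √(r_a1²−r_b1²) = 33.764309, √(r_a2²−r_b2²) = 38.513107
base pitch p_b = π·m·cos α = 9.354943
CR = (33.764309 + 38.513107 − 164.479215·sin 19.70852°)/9.354943 = 1.796827
contact ratio ≈ 1.7968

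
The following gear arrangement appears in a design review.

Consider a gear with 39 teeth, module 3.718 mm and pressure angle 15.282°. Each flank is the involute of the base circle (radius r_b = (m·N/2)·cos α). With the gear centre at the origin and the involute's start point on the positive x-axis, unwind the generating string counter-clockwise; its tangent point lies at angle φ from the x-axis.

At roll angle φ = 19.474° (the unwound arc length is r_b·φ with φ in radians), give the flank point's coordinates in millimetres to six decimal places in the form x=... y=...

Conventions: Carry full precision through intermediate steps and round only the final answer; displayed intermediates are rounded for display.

x=73.861120 y=0.904816

class = single-mesh tooth geometry [base-circle involute, m = 3.718, 39T]
pitch radius r_p = m·N/2 = 3.718·39/2 = 72.501000
base radius r_b = r_p·cos α = 72.501000·cos 15.282° = 69.937384
roll angle φ = 19.474° = 0.33988542 rad
x = r_b·(cos φ + φ·sin φ) = 73.861120
y = r_b·(sin φ − φ·cos φ) = 0.904816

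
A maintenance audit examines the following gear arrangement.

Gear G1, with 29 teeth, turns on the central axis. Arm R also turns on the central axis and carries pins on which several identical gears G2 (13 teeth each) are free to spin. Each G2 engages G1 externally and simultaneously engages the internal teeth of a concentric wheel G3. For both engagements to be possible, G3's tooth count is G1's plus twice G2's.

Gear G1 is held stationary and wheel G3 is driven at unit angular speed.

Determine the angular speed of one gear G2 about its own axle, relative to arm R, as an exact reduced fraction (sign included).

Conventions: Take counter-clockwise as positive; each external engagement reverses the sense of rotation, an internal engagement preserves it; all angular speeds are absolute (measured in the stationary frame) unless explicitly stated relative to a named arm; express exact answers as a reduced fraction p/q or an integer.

class = planetary set [G3 = 29+2·13 = 55; Willis about the carrier]
ring teeth: 29 + 2·13 = 55
29(ω_sun−ω_arm) = −55(ω_ring−ω_arm),  ω_sun = 0, ω_ring = 1
29(0−ω_arm) = −55(1−ω_arm)  ⇒  84·ω_arm = 55  ⇒  ω_arm = 55/84
sun–planet mesh: 29·(0−55/84) = −13·(ω_p−ω_arm)  ⇒  ω_p−ω_arm = 1595/1092
exact speed ratio = 1595/1092

1595/1092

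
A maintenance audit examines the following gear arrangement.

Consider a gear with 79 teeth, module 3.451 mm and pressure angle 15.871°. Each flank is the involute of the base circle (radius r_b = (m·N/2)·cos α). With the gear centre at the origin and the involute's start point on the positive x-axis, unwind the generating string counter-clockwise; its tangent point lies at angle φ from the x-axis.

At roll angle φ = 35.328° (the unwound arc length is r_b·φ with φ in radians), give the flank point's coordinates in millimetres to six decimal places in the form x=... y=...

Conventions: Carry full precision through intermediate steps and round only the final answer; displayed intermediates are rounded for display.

x=153.723227 y=9.861184

class = single-mesh tooth geometry [base-circle involute, m = 3.451, 79T]
pitch radius r_p = m·N/2 = 3.451·79/2 = 136.314500
base radius r_b = r_p·cos α = 136.314500·cos 15.871° = 131.118171
roll angle φ = 35.328° = 0.61658992 rad
x = r_b·(cos φ + φ·sin φ) = 153.723227
y = r_b·(sin φ − φ·cos φ) = 9.861184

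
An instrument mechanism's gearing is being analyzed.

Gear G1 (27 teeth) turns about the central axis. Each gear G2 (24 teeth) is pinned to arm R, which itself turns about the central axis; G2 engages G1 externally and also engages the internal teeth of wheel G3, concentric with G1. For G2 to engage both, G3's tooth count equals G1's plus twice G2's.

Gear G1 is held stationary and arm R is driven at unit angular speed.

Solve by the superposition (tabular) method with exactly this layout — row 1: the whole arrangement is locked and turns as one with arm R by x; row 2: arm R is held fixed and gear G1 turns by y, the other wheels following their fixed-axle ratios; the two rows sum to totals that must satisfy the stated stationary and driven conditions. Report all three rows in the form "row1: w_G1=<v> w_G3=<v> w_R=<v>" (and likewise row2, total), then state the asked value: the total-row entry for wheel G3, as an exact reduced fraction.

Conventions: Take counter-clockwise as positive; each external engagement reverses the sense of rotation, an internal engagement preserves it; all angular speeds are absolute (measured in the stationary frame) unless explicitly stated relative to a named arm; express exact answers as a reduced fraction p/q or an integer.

row1: w_G1=1 w_G3=1 w_R=1
row2: w_G1=-1 w_G3=9/25 w_R=0
total: w_G1=0 w_G3=34/25 w_R=1
asked value: 34/25

class = planetary set [G3 = 27+2·24 = 75; Willis about the carrier]
row 1 — lock + rotate with arm: ω_sun = ω_ring = ω_arm = x
row 2 (arm held, sun turns y): ω_ring = −(27/75)·y, ω_arm = 0
boundary: total ω_sun = x + y = 0 and total ω_arm = x = 1  ⇒  y = -1, x = 1
row 2 ring = −(27/75)·(-1) = 9/25
totals (row 1 + row 2): sun 1 + (-1) = 0, ring 1 + 9/25 = 34/25, arm 1 + 0 = 1
asked cell (total, ring) = 34/25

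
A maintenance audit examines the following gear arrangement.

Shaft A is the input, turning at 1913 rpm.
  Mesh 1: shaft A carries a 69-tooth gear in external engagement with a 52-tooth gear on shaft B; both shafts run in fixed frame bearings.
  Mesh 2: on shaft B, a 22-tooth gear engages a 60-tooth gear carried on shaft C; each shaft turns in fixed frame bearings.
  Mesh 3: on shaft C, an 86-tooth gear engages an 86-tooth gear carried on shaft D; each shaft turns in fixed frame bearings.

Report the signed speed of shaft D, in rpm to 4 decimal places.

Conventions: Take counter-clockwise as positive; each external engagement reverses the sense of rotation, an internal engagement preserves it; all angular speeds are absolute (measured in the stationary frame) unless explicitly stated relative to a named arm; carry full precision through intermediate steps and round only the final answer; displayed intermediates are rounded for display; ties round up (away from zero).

recognized (4 fixed axles, 3 meshes): fixed-axis compound train
mesh 1 [69T→52T]: ω = 1913.0000×69/52 = 2538.4038 rpm, sense flips to −
mesh 2 [22T→60T]: ω = 2538.4038×22/60 = 930.7481 rpm, sense flips to +
mesh 3 [86T→86T]: ω = 930.7481×86/86 = 930.7481 rpm, sense flips to −
signed output speed = -930.7481 rpm

-930.7481 rpm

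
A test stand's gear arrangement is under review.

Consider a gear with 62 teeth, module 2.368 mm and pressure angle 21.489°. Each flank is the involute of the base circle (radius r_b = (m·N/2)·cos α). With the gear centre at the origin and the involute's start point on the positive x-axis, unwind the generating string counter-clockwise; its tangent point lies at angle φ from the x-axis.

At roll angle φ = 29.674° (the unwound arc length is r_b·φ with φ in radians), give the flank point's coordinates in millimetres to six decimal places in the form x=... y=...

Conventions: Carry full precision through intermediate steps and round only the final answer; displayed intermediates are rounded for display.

recognized (one wheel, involute flank): single-mesh tooth geometry, m = 2.368, N = 62
pitch radius r_p = m·N/2 = 2.368·62/2 = 73.408000
base radius r_b = r_p·cos α = 73.408000·cos 21.489° = 68.305257
roll angle φ = 29.674° = 0.51790900 rad
x = r_b·(cos φ + φ·sin φ) = 76.860804
y = r_b·(sin φ − φ·cos φ) = 3.078926

x=76.860804 y=3.078926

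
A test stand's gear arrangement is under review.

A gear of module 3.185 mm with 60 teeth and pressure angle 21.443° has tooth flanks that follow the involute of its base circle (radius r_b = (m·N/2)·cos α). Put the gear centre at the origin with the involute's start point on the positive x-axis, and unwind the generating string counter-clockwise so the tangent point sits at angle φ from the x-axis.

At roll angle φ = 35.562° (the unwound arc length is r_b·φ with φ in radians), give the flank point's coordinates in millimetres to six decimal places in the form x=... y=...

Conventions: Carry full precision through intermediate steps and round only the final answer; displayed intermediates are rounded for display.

class = single-mesh tooth geometry [base-circle involute, m = 3.185, 60T]
pitch radius r_p = m·N/2 = 3.185·60/2 = 95.550000
base radius r_b = r_p·cos α = 95.550000·cos 21.443° = 88.936193
roll angle φ = 35.562° = 0.62067399 rad
x = r_b·(cos φ + φ·sin φ) = 104.452042
y = r_b·(sin φ − φ·cos φ) = 6.819055

x=104.452042 y=6.819055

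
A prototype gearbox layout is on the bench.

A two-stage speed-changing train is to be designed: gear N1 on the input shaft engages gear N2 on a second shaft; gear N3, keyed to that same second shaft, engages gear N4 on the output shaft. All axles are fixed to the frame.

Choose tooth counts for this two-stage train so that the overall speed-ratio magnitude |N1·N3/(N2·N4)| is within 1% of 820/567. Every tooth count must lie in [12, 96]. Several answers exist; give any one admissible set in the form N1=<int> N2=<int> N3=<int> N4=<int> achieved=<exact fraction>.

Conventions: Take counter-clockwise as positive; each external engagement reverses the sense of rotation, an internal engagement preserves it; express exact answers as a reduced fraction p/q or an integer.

N1=20 N2=21 N3=41 N4=27 achieved=820/567

topology: fixed-axis compound train — 2 stages, target 820/567
target = 820/567 in lowest terms: an exact hit needs N1·N3 = k·820 and N2·N4 = k·567 for one integer k, every count in [12, 96]; additionally prefer no 1:1 stage (N1 ≠ N2, N3 ≠ N4)
k = 1: N1·N3 = 820 = 20·41, N2·N4 = 567 = 21·27
achieved = 20·41/(21·27) = 820/567; |achieved − target| = 0 ≤ 41/2835 ✓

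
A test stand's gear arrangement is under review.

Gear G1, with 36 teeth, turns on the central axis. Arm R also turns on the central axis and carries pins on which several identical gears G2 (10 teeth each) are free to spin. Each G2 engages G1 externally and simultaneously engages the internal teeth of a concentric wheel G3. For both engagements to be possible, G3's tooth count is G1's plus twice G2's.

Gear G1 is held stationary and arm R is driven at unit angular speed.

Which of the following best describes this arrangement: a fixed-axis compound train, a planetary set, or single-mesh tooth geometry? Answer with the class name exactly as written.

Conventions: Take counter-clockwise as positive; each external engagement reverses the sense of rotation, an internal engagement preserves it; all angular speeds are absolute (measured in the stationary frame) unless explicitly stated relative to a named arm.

class = planetary set [G3 = 36+2·10 = 56; Willis about the carrier]
classification: planetary set

planetary set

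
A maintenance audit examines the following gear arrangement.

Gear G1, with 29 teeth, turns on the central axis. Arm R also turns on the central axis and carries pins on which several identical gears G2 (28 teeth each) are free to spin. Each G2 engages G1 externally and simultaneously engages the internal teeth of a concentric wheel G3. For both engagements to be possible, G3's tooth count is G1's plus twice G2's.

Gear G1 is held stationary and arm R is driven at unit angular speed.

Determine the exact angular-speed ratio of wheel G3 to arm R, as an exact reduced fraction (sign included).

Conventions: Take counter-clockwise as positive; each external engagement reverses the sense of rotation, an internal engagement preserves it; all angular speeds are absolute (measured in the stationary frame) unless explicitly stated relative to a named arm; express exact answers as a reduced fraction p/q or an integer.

114/85

planetary set (29T centre, 28T on arm, 85T internal) — Willis relation
ring teeth: 29 + 2·28 = 85
29(ω_sun−ω_arm) = −85(ω_ring−ω_arm),  ω_sun = 0, ω_arm = 1
ω_ring = 1 − (29/85)(0−1) = 114/85
ω_out/ω_in = 114/85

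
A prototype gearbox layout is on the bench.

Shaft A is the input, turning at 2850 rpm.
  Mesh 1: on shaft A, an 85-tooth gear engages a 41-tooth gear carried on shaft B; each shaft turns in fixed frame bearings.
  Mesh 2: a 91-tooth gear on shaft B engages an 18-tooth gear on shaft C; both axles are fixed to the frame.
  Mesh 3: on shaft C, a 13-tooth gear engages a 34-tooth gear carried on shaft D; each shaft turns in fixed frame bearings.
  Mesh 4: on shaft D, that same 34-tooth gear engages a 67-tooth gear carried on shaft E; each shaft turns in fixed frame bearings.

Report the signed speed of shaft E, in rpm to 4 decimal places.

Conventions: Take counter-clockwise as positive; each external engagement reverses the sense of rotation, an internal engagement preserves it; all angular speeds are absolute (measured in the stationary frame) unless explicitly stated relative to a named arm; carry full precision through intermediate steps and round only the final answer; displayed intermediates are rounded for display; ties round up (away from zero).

class = fixed-axis compound train [4 meshes; 4 ratios multiply, 4 sense flips]
mesh 1 [85T→41T]: ω = 2850.0000×85/41 = 5908.5366 rpm, sense flips to −
mesh 2 [91T→18T]: ω = 5908.5366×91/18 = 29870.9350 rpm, sense flips to +
mesh 3 [13T→34T]: ω = 29870.9350×13/34 = 11421.2398 rpm, sense flips to −
mesh 4 [34T→67T]: ω = 11421.2398×34/67 = 5795.8531 rpm, sense flips to +
signed output speed = +5795.8531 rpm

+5795.8531 rpm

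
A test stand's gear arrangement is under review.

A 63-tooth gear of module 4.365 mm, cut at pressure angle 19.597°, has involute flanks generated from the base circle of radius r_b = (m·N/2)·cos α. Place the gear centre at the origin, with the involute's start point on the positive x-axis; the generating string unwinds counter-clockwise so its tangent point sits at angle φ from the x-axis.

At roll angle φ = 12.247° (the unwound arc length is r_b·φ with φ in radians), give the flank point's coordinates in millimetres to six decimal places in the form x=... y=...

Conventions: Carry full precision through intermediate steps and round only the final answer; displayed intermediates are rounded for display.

topology: single-mesh involute geometry — m = 4.365, N = 63
pitch radius r_p = m·N/2 = 4.365·63/2 = 137.497500
base radius r_b = r_p·cos α = 137.497500·cos 19.597° = 129.532959
roll angle φ = 12.247° = 0.21375047 rad
x = r_b·(cos φ + φ·sin φ) = 132.458378
y = r_b·(sin φ − φ·cos φ) = 0.419754

x=132.458378 y=0.419754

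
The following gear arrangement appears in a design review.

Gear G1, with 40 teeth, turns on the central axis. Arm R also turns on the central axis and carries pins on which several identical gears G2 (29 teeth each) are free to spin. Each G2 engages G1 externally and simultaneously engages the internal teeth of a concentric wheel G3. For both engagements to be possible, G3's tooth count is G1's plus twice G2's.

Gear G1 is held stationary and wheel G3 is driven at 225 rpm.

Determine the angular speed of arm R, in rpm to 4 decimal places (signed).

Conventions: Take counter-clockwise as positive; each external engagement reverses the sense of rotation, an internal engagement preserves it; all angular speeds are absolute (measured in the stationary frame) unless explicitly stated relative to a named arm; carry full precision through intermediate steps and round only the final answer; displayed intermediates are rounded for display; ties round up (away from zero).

+159.7826 rpm

recognized (axles ride arm R): planetary set, 40/29/98 teeth
normalise by the input: solve with ω_ring = 1, then scale by 225 rpm
ring teeth: 40 + 2·29 = 98
40(ω_sun−ω_arm) = −98(ω_ring−ω_arm),  ω_sun = 0, ω_ring = 1
40(0−ω_arm) = −98(1−ω_arm)  ⇒  138·ω_arm = 98  ⇒  ω_arm = 49/69
scale: ω_arm = 49/69 × 225 rpm = +159.7826 rpm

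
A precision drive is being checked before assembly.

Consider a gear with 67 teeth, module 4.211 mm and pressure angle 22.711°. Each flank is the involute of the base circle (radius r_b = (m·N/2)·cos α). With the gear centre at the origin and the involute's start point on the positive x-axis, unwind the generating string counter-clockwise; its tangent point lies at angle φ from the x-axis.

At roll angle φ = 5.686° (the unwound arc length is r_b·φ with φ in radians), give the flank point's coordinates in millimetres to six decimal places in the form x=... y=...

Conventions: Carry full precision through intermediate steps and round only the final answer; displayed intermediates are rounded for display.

single-mesh involute tooth geometry (67T wheel at module 4.211)
pitch radius r_p = m·N/2 = 4.211·67/2 = 141.068500
base radius r_b = r_p·cos α = 141.068500·cos 22.711° = 130.130611
roll angle φ = 5.686° = 0.09923942 rad
x = r_b·(cos φ + φ·sin φ) = 130.769827
y = r_b·(sin φ − φ·cos φ) = 0.042353

x=130.769827 y=0.042353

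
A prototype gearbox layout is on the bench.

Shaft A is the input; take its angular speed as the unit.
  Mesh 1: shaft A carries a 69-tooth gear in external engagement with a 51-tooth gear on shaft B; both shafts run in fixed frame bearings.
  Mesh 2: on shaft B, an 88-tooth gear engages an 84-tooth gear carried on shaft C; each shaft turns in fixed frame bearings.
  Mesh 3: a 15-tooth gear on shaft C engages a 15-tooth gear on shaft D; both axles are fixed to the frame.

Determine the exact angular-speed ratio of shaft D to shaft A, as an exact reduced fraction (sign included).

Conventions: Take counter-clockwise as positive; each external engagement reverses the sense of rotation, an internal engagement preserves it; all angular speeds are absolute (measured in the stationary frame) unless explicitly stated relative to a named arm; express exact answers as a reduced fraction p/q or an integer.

-506/357

class = fixed-axis compound train [3 meshes; 3 ratios multiply, 3 sense flips]
mesh 1 [69T→51T]: running ratio 23/17, sense −
mesh 2 [88T→84T]: running ratio 506/357, sense +
mesh 3 [15T→15T]: running ratio 506/357, sense −
ω_out/ω_in = -506/357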